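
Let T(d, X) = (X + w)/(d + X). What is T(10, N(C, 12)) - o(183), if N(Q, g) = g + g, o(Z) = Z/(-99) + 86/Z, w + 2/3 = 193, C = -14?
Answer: 529829/68442 ≈ 7.7413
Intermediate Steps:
w = 577/3 (w = -⅔ + 193 = 577/3 ≈ 192.33)
o(Z) = 86/Z - Z/99 (o(Z) = Z*(-1/99) + 86/Z = -Z/99 + 86/Z = 86/Z - Z/99)
N(Q, g) = 2*g
T(d, X) = (577/3 + X)/(X + d) (T(d, X) = (X + 577/3)/(d + X) = (577/3 + X)/(X + d))
T(10, N(C, 12)) - o(183) = (577/3 + 2*12)/(2*12 + 10) - (86/183 - 1/99*183) = (577/3 + 24)/(24 + 10) - (86*(1/183) - 61/33) = (649/3)/34 - (86/183 - 61/33) = (1/34)*(649/3) - 1*(-925/671) = 649/102 + 925/671 = 529829/68442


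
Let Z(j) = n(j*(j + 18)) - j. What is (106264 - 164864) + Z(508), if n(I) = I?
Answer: 208100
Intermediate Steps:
Z(j) = -j + j*(18 + j) (Z(j) = j*(j + 18) - j = j*(18 + j) - j = -j + j*(18 + j))
(106264 - 164864) + Z(508) = (106264 - 164864) + 508*(17 + 508) = -58600 + 508*525 = -58600 + 266700 = 208100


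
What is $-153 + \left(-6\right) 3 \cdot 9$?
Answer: $-315$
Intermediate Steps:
$-153 + \left(-6\right) 3 \cdot 9 = -153 - 162 = -315$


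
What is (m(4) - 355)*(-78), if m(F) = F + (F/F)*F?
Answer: 27066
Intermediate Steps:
m(F) = 2*F (m(F) = F + 1*F = F + F = 2*F)
(m(4) - 355)*(-78) = (2*4 - 355)*(-78) = (8 - 355)*(-78) = -347*(-78) = 27066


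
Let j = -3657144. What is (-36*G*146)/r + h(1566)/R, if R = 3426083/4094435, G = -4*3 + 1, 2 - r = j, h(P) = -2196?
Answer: -16441294306388616/6264842869559 ≈ -2624.4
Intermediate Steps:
r = 3657146 (r = 2 - 1*(-3657144) = 2 + 3657144 = 3657146)
G = -11 (G = -12 + 1 = -11)
R = 3426083/4094435 (R = 3426083*(1/4094435) = 3426083/4094435 ≈ 0.83677)
(-36*G*146)/r + h(1566)/R = (-36*(-11)*146)/3657146 - 2196/3426083/4094435 = (396*146)*(1/3657146) - 2196*4094435/3426083 = 57816*(1/3657146) - 8991379260/3426083 = 28908/1828573 - 8991379260/3426083 = -16441294306388616/6264842869559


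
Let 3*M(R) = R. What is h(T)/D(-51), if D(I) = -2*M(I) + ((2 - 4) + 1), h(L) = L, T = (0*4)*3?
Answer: 0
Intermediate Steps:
T = 0 (T = 0*3 = 0)
M(R) = R/3
D(I) = -1 - 2*I/3 (D(I) = -2*I/3 + ((2 - 4) + 1) = -2*I/3 + (-2 + 1) = -2*I/3 - 1 = -1 - 2*I/3)
h(T)/D(-51) = 0/(-1 - ⅔*(-51)) = 0/(-1 + 34) = 0/33 = 0*(1/33) = 0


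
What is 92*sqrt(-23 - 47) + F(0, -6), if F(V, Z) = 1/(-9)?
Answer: -1/9 + 92*I*sqrt(70) ≈ -0.11111 + 769.73*I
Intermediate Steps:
F(V, Z) = -1/9
92*sqrt(-23 - 47) + F(0, -6) = 92*sqrt(-23 - 47) - 1/9 = 92*sqrt(-70) - 1/9 = 92*(I*sqrt(70)) - 1/9 = 92*I*sqrt(70) - 1/9 = -1/9 + 92*I*sqrt(70)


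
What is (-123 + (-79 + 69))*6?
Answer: -798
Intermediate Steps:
(-123 + (-79 + 69))*6 = (-123 - 10)*6 = -133*6 = -798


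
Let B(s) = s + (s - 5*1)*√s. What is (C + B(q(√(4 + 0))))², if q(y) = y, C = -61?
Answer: 3499 + 354*√2 ≈ 3999.6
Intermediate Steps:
B(s) = s + √s*(-5 + s) (B(s) = s + (s - 5)*√s = s + (-5 + s)*√s = s + √s*(-5 + s))
(C + B(q(√(4 + 0))))² = (-61 + (√(4 + 0) + (√(4 + 0))^(3/2) - 5*(4 + 0)^(¼)))² = (-61 + (√4 + (√4)^(3/2) - 5*√2))² = (-61 + (2 + 2^(3/2) - 5*√2))² = (-61 + (2 + 2*√2 - 5*√2))² = (-61 + (2 - 3*√2))² = (-59 - 3*√2)²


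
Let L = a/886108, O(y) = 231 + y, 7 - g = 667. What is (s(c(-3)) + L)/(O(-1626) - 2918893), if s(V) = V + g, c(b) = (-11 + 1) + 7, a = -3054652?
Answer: 4613627/20216332493 ≈ 0.00022821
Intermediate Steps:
g = -660 (g = 7 - 1*667 = 7 - 667 = -660)
c(b) = -3 (c(b) = -10 + 7 = -3)
L = -763663/221527 (L = -3054652/886108 = -3054652*1/886108 = -763663/221527 ≈ -3.4473)
s(V) = -660 + V (s(V) = V - 660 = -660 + V)
(s(c(-3)) + L)/(O(-1626) - 2918893) = ((-660 - 3) - 763663/221527)/((231 - 1626) - 2918893) = (-663 - 763663/221527)/(-1395 - 2918893) = -147636064/221527/(-2920288) = -147636064/221527*(-1/2920288) = 4613627/20216332493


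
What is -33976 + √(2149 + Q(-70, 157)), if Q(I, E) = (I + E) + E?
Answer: -33976 + √2393 ≈ -33927.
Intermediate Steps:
Q(I, E) = I + 2*E (Q(I, E) = (E + I) + E = I + 2*E)
-33976 + √(2149 + Q(-70, 157)) = -33976 + √(2149 + (-70 + 2*157)) = -33976 + √(2149 + (-70 + 314)) = -33976 + √(2149 + 244) = -33976 + √2393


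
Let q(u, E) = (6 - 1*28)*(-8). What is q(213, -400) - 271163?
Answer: -270987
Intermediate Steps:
q(u, E) = 176 (q(u, E) = (6 - 28)*(-8) = -22*(-8) = 176)
q(213, -400) - 271163 = 176 - 271163 = -270987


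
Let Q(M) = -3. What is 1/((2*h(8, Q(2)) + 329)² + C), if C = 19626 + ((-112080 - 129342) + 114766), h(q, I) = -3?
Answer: -1/2701 ≈ -0.00037023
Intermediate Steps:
C = -107030 (C = 19626 + (-241422 + 114766) = 19626 - 126656 = -107030)
1/((2*h(8, Q(2)) + 329)² + C) = 1/((2*(-3) + 329)² - 107030) = 1/((-6 + 329)² - 107030) = 1/(323² - 107030) = 1/(104329 - 107030) = 1/(-2701) = -1/2701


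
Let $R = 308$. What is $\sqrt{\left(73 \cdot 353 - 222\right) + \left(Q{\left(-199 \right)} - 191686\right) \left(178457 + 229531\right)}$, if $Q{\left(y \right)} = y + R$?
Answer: $i \sqrt{78161091529} \approx 2.7957 \cdot 10^{5} i$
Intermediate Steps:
$Q{\left(y \right)} = 308 + y$ ($Q{\left(y \right)} = y + 308 = 308 + y$)
$\sqrt{\left(73 \cdot 353 - 222\right) + \left(Q{\left(-199 \right)} - 191686\right) \left(178457 + 229531\right)} = \sqrt{\left(73 \cdot 353 - 222\right) + \left(\left(308 - 199\right) - 191686\right) \left(178457 + 229531\right)} = \sqrt{\left(25769 - 222\right) + \left(109 - 191686\right) 407988} = \sqrt{25547 - 78161117076} = \sqrt{-78161091529} = i \sqrt{78161091529}$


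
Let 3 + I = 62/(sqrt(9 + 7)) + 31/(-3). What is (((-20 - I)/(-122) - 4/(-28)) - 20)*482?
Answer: -24296897/2562 ≈ -9483.6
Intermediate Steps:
I = 13/6 (I = -3 + (62/(sqrt(9 + 7)) + 31/(-3)) = -3 + (62/(sqrt(16)) + 31*(-1/3)) = -3 + (62/4 - 31/3) = -3 + (62*(1/4) - 31/3) = -3 + (31/2 - 31/3) = -3 + 31/6 = 13/6 ≈ 2.1667)
(((-20 - I)/(-122) - 4/(-28)) - 20)*482 = (((-20 - 1*13/6)/(-122) - 4/(-28)) - 20)*482 = (((-20 - 13/6)*(-1/122) - 4*(-1/28)) - 20)*482 = ((-133/6*(-1/122) + 1/7) - 20)*482 = ((133/732 + 1/7) - 20)*482 = (1663/5124 - 20)*482 = -100817/5124*482 = -24296897/2562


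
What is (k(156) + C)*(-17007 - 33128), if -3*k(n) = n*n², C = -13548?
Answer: 64123667700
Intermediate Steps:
k(n) = -n³/3 (k(n) = -n*n²/3 = -n³/3)
(k(156) + C)*(-17007 - 33128) = (-⅓*156³ - 13548)*(-17007 - 33128) = (-⅓*3796416 - 13548)*(-50135) = (-1265472 - 13548)*(-50135) = -1279020*(-50135) = 64123667700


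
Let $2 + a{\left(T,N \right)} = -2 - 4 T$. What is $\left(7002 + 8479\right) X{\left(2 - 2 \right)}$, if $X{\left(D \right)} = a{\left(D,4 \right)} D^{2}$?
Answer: $0$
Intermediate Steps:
$a{\left(T,N \right)} = -4 - 4 T$ ($a{\left(T,N \right)} = -2 - \left(2 + 4 T\right) = -4 - 4 T$)
$X{\left(D \right)} = D^{2} \left(-4 - 4 D\right)$ ($X{\left(D \right)} = \left(-4 - 4 D\right) D^{2} = D^{2} \left(-4 - 4 D\right)$)
$\left(7002 + 8479\right) X{\left(2 - 2 \right)} = \left(7002 + 8479\right) 4 \left(2 - 2\right)^{2} \left(-1 - \left(2 - 2\right)\right) = 15481 \cdot 4 \cdot 0^{2} \left(-1 - 0\right) = 15481 \cdot 4 \cdot 0 \left(-1 + 0\right) = 15481 \cdot 4 \cdot 0 \left(-1\right) = 15481 \cdot 0 = 0$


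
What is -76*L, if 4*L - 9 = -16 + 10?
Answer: -57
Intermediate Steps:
L = ¾ (L = 9/4 + (-16 + 10)/4 = 9/4 + (¼)*(-6) = 9/4 - 3/2 = ¾ ≈ 0.75000)
-76*L = -76*¾ = -57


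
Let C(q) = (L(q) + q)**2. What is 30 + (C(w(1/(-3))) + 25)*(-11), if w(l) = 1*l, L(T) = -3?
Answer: -3305/9 ≈ -367.22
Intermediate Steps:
w(l) = l
C(q) = (-3 + q)**2
30 + (C(w(1/(-3))) + 25)*(-11) = 30 + ((-3 + 1/(-3))**2 + 25)*(-11) = 30 + ((-3 - 1/3)**2 + 25)*(-11) = 30 + ((-10/3)**2 + 25)*(-11) = 30 + (100/9 + 25)*(-11) = 30 + (325/9)*(-11) = 30 - 3575/9 = -3305/9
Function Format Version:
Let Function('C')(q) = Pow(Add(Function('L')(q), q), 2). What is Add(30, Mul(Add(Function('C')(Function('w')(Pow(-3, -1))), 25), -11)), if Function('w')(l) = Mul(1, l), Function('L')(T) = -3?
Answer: Rational(-3305, 9) ≈ -367.22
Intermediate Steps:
Function('w')(l) = l
Function('C')(q) = Pow(Add(-3, q), 2)
Add(30, Mul(Add(Function('C')(Function('w')(Pow(-3, -1))), 25), -11)) = Add(30, Mul(Add(Pow(Add(-3, Pow(-3, -1)), 2), 25), -11)) = Add(30, Mul(Add(Pow(Add(-3, Rational(-1, 3)), 2), 25), -11)) = Add(30, Mul(Add(Pow(Rational(-10, 3), 2), 25), -11)) = Add(30, Mul(Add(Rational(100, 9), 25), -11)) = Add(30, Mul(Rational(325, 9), -11)) = Add(30, Rational(-3575, 9)) = Rational(-3305, 9)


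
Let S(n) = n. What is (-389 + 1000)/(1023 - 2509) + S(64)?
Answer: 94493/1486 ≈ 63.589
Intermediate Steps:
(-389 + 1000)/(1023 - 2509) + S(64) = (-389 + 1000)/(1023 - 2509) + 64 = 611/(-1486) + 64 = 611*(-1/1486) + 64 = -611/1486 + 64 = 94493/1486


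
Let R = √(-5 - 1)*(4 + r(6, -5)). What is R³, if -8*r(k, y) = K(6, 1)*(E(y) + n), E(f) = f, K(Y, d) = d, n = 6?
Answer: -89373*I*√6/256 ≈ -855.15*I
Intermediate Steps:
r(k, y) = -¾ - y/8 (r(k, y) = -(y + 6)/8 = -(6 + y)/8 = -¾ - y/8)
R = 31*I*√6/8 (R = √(-5 - 1)*(4 + (-¾ - ⅛*(-5))) = √(-6)*(4 + (-¾ + 5/8)) = (I*√6)*(4 - ⅛) = (I*√6)*(31/8) = 31*I*√6/8 ≈ 9.4918*I)
R³ = (31*I*√6/8)³ = -89373*I*√6/256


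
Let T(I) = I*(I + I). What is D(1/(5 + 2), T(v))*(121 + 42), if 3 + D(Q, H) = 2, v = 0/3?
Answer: -163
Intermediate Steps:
v = 0 (v = 0*(1/3) = 0)
T(I) = 2*I**2 (T(I) = I*(2*I) = 2*I**2)
D(Q, H) = -1 (D(Q, H) = -3 + 2 = -1)
D(1/(5 + 2), T(v))*(121 + 42) = -(121 + 42) = -1*163 = -163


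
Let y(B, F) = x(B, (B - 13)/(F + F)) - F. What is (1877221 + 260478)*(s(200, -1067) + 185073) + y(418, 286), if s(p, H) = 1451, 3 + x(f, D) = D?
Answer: 228074800088969/572 ≈ 3.9873e+11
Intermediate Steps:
x(f, D) = -3 + D
y(B, F) = -3 - F + (-13 + B)/(2*F) (y(B, F) = (-3 + (B - 13)/(F + F)) - F = (-3 + (-13 + B)/((2*F))) - F = (-3 + (-13 + B)*(1/(2*F))) - F = (-3 + (-13 + B)/(2*F)) - F = -3 - F + (-13 + B)/(2*F))
(1877221 + 260478)*(s(200, -1067) + 185073) + y(418, 286) = (1877221 + 260478)*(1451 + 185073) + (1/2)*(-13 + 418 - 2*286*(3 + 286))/286 = 2137699*186524 + (1/2)*(1/286)*(-13 + 418 - 2*286*289) = 398732168276 + (1/2)*(1/286)*(-13 + 418 - 165308) = 398732168276 + (1/2)*(1/286)*(-164903) = 398732168276 - 164903/572 = 228074800088969/572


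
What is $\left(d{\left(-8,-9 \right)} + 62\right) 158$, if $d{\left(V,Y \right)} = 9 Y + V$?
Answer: $-4266$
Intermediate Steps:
$d{\left(V,Y \right)} = V + 9 Y$
$\left(d{\left(-8,-9 \right)} + 62\right) 158 = \left(\left(-8 + 9 \left(-9\right)\right) + 62\right) 158 = \left(\left(-8 - 81\right) + 62\right) 158 = \left(-89 + 62\right) 158 = \left(-27\right) 158 = -4266$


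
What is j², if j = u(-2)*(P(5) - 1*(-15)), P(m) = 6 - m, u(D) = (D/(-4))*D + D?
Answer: 2304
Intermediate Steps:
u(D) = D - D²/4 (u(D) = (D*(-¼))*D + D = (-D/4)*D + D = -D²/4 + D = D - D²/4)
j = -48 (j = ((¼)*(-2)*(4 - 1*(-2)))*((6 - 1*5) - 1*(-15)) = ((¼)*(-2)*(4 + 2))*((6 - 5) + 15) = ((¼)*(-2)*6)*(1 + 15) = -3*16 = -48)
j² = (-48)² = 2304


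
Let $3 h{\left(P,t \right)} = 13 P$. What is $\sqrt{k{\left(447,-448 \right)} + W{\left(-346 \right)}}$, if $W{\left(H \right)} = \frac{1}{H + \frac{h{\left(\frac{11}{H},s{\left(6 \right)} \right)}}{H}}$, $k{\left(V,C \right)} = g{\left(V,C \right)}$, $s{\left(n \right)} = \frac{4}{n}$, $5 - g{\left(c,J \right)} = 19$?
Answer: $\frac{i \sqrt{216229918861923770}}{124265065} \approx 3.742 i$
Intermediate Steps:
$g{\left(c,J \right)} = -14$ ($g{\left(c,J \right)} = 5 - 19 = -14$)
$h{\left(P,t \right)} = \frac{13 P}{3}$
$k{\left(V,C \right)} = -14$
$W{\left(H \right)} = \frac{1}{H + \frac{143}{3 H^{2}}}$ ($W{\left(H \right)} = \frac{1}{H + \frac{\frac{13}{3} \frac{11}{H}}{H}} = \frac{1}{H + \frac{\frac{143}{3} \frac{1}{H}}{H}} = \frac{1}{H + \frac{143}{3 H^{2}}}$)
$\sqrt{k{\left(447,-448 \right)} + W{\left(-346 \right)}} = \sqrt{-14 + \frac{3 \left(-346\right)^{2}}{143 + 3 \left(-346\right)^{3}}} = \sqrt{-14 + 3 \cdot 119716 \frac{1}{143 + 3 \left(-41421736\right)}} = \sqrt{-14 + 3 \cdot 119716 \frac{1}{143 - 124265208}} = \sqrt{-14 + 3 \cdot 119716 \frac{1}{-124265065}} = \sqrt{-14 + 3 \cdot 119716 \left(- \frac{1}{124265065}\right)} = \sqrt{-14 - \frac{359148}{124265065}} = \sqrt{- \frac{1740070058}{124265065}} = \frac{i \sqrt{216229918861923770}}{124265065}$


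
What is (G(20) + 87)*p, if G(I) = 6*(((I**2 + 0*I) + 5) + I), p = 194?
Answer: 511578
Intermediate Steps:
G(I) = 30 + 6*I + 6*I**2 (G(I) = 6*(((I**2 + 0) + 5) + I) = 6*((I**2 + 5) + I) = 6*((5 + I**2) + I) = 6*(5 + I + I**2) = 30 + 6*I + 6*I**2)
(G(20) + 87)*p = ((30 + 6*20 + 6*20**2) + 87)*194 = ((30 + 120 + 6*400) + 87)*194 = ((30 + 120 + 2400) + 87)*194 = (2550 + 87)*194 = 2637*194 = 511578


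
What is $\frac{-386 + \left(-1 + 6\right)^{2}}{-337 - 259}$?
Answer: $\frac{361}{596} \approx 0.6057$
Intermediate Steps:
$\frac{-386 + \left(-1 + 6\right)^{2}}{-337 - 259} = \frac{-386 + 5^{2}}{-596} = \left(-386 + 25\right) \left(- \frac{1}{596}\right) = \left(-361\right) \left(- \frac{1}{596}\right) = \frac{361}{596}$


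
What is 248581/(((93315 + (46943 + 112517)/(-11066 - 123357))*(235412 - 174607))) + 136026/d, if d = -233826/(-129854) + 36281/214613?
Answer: 103260463390406436893073174827/1495272616661144409356450 ≈ 69058.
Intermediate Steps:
d = 3920952308/1990596893 (d = -233826*(-1/129854) + 36281*(1/214613) = 116913/64927 + 5183/30659 = 3920952308/1990596893 ≈ 1.9697)
248581/(((93315 + (46943 + 112517)/(-11066 - 123357))*(235412 - 174607))) + 136026/d = 248581/(((93315 + (46943 + 112517)/(-11066 - 123357))*(235412 - 174607))) + 136026/(3920952308/1990596893) = 248581/(((93315 + 159460/(-134423))*60805)) + 136026*(1990596893/3920952308) = 248581/(((93315 + 159460*(-1/134423))*60805)) + 135386466483609/1960476154 = 248581/(((93315 - 159460/134423)*60805)) + 135386466483609/1960476154 = 248581/(((12543522785/134423)*60805)) + 135386466483609/1960476154 = 248581/(762708902941925/134423) + 135386466483609/1960476154 = 248581*(134423/762708902941925) + 135386466483609/1960476154 = 33415003763/762708902941925 + 135386466483609/1960476154 = 103260463390406436893073174827/1495272616661144409356450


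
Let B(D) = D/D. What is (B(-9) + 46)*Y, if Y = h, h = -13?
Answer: -611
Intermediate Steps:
Y = -13
B(D) = 1
(B(-9) + 46)*Y = (1 + 46)*(-13) = 47*(-13) = -611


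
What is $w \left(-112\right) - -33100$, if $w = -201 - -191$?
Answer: $34220$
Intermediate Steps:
$w = -10$ ($w = -201 + 191 = -10$)
$w \left(-112\right) - -33100 = \left(-10\right) \left(-112\right) - -33100 = 1120 + 33100 = 34220$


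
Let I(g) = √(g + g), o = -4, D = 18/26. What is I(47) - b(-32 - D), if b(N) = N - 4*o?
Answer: 217/13 + √94 ≈ 26.388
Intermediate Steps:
D = 9/13 (D = 18*(1/26) = 9/13 ≈ 0.69231)
I(g) = √2*√g (I(g) = √(2*g) = √2*√g)
b(N) = 16 + N (b(N) = N - 4*(-4) = N + 16 = 16 + N)
I(47) - b(-32 - D) = √2*√47 - (16 + (-32 - 1*9/13)) = √94 - (16 + (-32 - 9/13)) = √94 - (16 - 425/13) = √94 - 1*(-217/13) = √94 + 217/13 = 217/13 + √94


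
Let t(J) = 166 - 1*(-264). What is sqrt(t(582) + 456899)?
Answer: sqrt(457329) ≈ 676.26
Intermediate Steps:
t(J) = 430 (t(J) = 166 + 264 = 430)
sqrt(t(582) + 456899) = sqrt(430 + 456899) = sqrt(457329)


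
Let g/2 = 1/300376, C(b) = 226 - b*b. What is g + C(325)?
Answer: -15829665011/150188 ≈ -1.0540e+5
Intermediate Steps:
C(b) = 226 - b**2
g = 1/150188 (g = 2/300376 = 2*(1/300376) = 1/150188 ≈ 6.6583e-6)
g + C(325) = 1/150188 + (226 - 1*325**2) = 1/150188 + (226 - 1*105625) = 1/150188 + (226 - 105625) = 1/150188 - 105399 = -15829665011/150188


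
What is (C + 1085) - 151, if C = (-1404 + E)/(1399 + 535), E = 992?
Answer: 902972/967 ≈ 933.79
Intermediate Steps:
C = -206/967 (C = (-1404 + 992)/(1399 + 535) = -412/1934 = -412*1/1934 = -206/967 ≈ -0.21303)
(C + 1085) - 151 = (-206/967 + 1085) - 151 = 1048989/967 - 151 = 902972/967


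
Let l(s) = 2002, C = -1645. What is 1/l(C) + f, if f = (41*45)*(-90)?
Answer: -332432099/2002 ≈ -1.6605e+5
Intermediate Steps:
f = -166050 (f = 1845*(-90) = -166050)
1/l(C) + f = 1/2002 - 166050 = -332432099/2002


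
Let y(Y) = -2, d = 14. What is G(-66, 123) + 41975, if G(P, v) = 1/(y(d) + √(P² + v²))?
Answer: 817714977/19481 + 3*√2165/19481 ≈ 41975.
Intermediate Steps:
G(P, v) = 1/(-2 + √(P² + v²))
G(-66, 123) + 41975 = 1/(-2 + √((-66)² + 123²)) + 41975 = 1/(-2 + √(4356 + 15129)) + 41975 = 1/(-2 + √19485) + 41975 = 1/(-2 + 3*√2165) + 41975 = 41975 + 1/(-2 + 3*√2165)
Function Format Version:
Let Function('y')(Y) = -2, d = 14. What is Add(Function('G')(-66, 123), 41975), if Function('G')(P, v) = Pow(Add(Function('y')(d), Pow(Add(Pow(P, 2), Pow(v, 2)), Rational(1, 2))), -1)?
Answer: Add(Rational(817714977, 19481), Mul(Rational(3, 19481), Pow(2165, Rational(1, 2)))) ≈ 41975.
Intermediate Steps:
Function('G')(P, v) = Pow(Add(-2, Pow(Add(Pow(P, 2), Pow(v, 2)), Rational(1, 2))), -1)
Add(Function('G')(-66, 123), 41975) = Add(Pow(Add(-2, Pow(Add(Pow(-66, 2), Pow(123, 2)), Rational(1, 2))), -1), 41975) = Add(Pow(Add(-2, Pow(Add(4356, 15129), Rational(1, 2))), -1), 41975) = Add(Pow(Add(-2, Pow(19485, Rational(1, 2))), -1), 41975) = Add(Pow(Add(-2, Mul(3, Pow(2165, Rational(1, 2)))), -1), 41975) = Add(41975, Pow(Add(-2, Mul(3, Pow(2165, Rational(1, 2)))), -1))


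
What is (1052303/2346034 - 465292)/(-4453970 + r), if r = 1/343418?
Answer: 187435792903809125/1794215682424387803 ≈ 0.10447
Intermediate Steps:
r = 1/343418 ≈ 2.9119e-6
(1052303/2346034 - 465292)/(-4453970 + r) = (1052303/2346034 - 465292)/(-4453970 + 1/343418) = (1052303*(1/2346034) - 465292)/(-1529573469459/343418) = (1052303/2346034 - 465292)*(-343418/1529573469459) = -1091589799625/2346034*(-343418/1529573469459) = 187435792903809125/1794215682424387803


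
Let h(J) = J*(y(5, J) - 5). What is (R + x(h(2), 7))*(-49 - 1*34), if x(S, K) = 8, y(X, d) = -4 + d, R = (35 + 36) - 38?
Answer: -3403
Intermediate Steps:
R = 33 (R = 71 - 38 = 33)
h(J) = J*(-9 + J) (h(J) = J*((-4 + J) - 5) = J*(-9 + J))
(R + x(h(2), 7))*(-49 - 1*34) = (33 + 8)*(-49 - 1*34) = 41*(-49 - 34) = 41*(-83) = -3403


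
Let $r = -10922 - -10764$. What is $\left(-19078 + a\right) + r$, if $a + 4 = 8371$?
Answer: $-10869$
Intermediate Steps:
$a = 8367$ ($a = -4 + 8371 = 8367$)
$r = -158$ ($r = -10922 + 10764 = -158$)
$\left(-19078 + a\right) + r = \left(-19078 + 8367\right) - 158 = -10711 - 158 = -10869$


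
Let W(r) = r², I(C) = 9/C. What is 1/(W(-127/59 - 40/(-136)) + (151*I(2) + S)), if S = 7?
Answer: 2012018/1388199349 ≈ 0.0014494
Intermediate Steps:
1/(W(-127/59 - 40/(-136)) + (151*I(2) + S)) = 1/((-127/59 - 40/(-136))² + (151*(9/2) + 7)) = 1/((-127*1/59 - 40*(-1/136))² + (151*(9*(½)) + 7)) = 1/((-127/59 + 5/17)² + (151*(9/2) + 7)) = 1/((-1864/1003)² + (1359/2 + 7)) = 1/(3474496/1006009 + 1373/2) = 1/(1388199349/2012018) = 2012018/1388199349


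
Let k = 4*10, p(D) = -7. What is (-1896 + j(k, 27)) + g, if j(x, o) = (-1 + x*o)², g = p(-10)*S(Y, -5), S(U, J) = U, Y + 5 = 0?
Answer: 1162380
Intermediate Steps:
Y = -5 (Y = -5 + 0 = -5)
k = 40
g = 35 (g = -7*(-5) = 35)
j(x, o) = (-1 + o*x)²
(-1896 + j(k, 27)) + g = (-1896 + (-1 + 27*40)²) + 35 = (-1896 + (-1 + 1080)²) + 35 = (-1896 + 1079²) + 35 = (-1896 + 1164241) + 35 = 1162345 + 35 = 1162380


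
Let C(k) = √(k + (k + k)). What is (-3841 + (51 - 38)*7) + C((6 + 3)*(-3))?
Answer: -3750 + 9*I ≈ -3750.0 + 9.0*I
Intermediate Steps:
C(k) = √3*√k (C(k) = √(k + 2*k) = √(3*k) = √3*√k)
(-3841 + (51 - 38)*7) + C((6 + 3)*(-3)) = (-3841 + (51 - 38)*7) + √3*√((6 + 3)*(-3)) = (-3841 + 13*7) + √3*√(9*(-3)) = (-3841 + 91) + √3*√(-27) = -3750 + √3*(3*I*√3) = -3750 + 9*I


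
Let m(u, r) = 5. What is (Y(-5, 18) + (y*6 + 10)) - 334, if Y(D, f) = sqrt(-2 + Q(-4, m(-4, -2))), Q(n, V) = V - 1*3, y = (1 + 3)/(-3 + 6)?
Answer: -316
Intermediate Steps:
y = 4/3 ≈ 1.3333
Q(n, V) = -3 + V (Q(n, V) = V - 3 = -3 + V)
Y(D, f) = 0 (Y(D, f) = sqrt(-2 + (-3 + 5)) = sqrt(-2 + 2) = sqrt(0) = 0)
(Y(-5, 18) + (y*6 + 10)) - 334 = (0 + ((4/3)*6 + 10)) - 334 = (0 + (8 + 10)) - 334 = (0 + 18) - 334 = 18 - 334 = -316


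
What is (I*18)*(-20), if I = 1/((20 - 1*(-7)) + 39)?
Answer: -60/11 ≈ -5.4545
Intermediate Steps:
I = 1/66 (I = 1/((20 + 7) + 39) = 1/(27 + 39) = 1/66 ≈ 0.015152)
(I*18)*(-20) = ((1/66)*18)*(-20) = (3/11)*(-20) = -60/11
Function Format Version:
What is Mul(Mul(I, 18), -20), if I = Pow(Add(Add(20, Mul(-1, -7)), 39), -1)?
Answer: Rational(-60, 11) ≈ -5.4545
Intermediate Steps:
I = Rational(1, 66) (I = Pow(Add(Add(20, 7), 39), -1) = Pow(Add(27, 39), -1) = Pow(66, -1) = Rational(1, 66) ≈ 0.015152)
Mul(Mul(I, 18), -20) = Mul(Mul(Rational(1, 66), 18), -20) = Mul(Rational(3, 11), -20) = Rational(-60, 11)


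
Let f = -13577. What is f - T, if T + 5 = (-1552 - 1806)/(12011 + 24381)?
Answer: -246954433/18196 ≈ -13572.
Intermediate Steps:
T = -92659/18196 (T = -5 + (-1552 - 1806)/(12011 + 24381) = -5 - 3358/36392 = -5 - 3358*1/36392 = -5 - 1679/18196 = -92659/18196 ≈ -5.0923)
f - T = -13577 - 1*(-92659/18196) = -13577 + 92659/18196 = -246954433/18196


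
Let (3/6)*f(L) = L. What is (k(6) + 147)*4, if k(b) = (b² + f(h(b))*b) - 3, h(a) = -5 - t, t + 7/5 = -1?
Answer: 2976/5 ≈ 595.20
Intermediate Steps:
t = -12/5 (t = -7/5 - 1 = -12/5 ≈ -2.4000)
h(a) = -13/5 (h(a) = -5 - 1*(-12/5) = -5 + 12/5 = -13/5)
f(L) = 2*L
k(b) = -3 + b² - 26*b/5 (k(b) = (b² + (2*(-13/5))*b) - 3 = (b² - 26*b/5) - 3 = -3 + b² - 26*b/5)
(k(6) + 147)*4 = ((-3 + 6² - 26/5*6) + 147)*4 = ((-3 + 36 - 156/5) + 147)*4 = (9/5 + 147)*4 = (744/5)*4 = 2976/5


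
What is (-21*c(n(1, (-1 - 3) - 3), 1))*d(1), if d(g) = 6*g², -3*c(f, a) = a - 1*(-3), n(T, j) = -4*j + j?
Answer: 168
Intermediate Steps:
n(T, j) = -3*j
c(f, a) = -1 - a/3 (c(f, a) = -(a - 1*(-3))/3 = -(a + 3)/3 = -(3 + a)/3 = -1 - a/3)
(-21*c(n(1, (-1 - 3) - 3), 1))*d(1) = (-21*(-1 - ⅓*1))*(6*1²) = (-21*(-1 - ⅓))*(6*1) = -21*(-4/3)*6 = 28*6 = 168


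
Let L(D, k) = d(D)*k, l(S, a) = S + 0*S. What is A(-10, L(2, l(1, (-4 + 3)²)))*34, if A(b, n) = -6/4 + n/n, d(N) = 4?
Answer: -17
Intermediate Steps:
l(S, a) = S (l(S, a) = S + 0 = S)
L(D, k) = 4*k
A(b, n) = -½ (A(b, n) = -6*¼ + 1 = -3/2 + 1 = -½)
A(-10, L(2, l(1, (-4 + 3)²)))*34 = -½*34 = -17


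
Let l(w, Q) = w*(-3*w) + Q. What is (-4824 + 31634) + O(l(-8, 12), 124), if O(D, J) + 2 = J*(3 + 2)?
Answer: 27428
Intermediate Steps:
l(w, Q) = Q - 3*w² (l(w, Q) = -3*w² + Q = Q - 3*w²)
O(D, J) = -2 + 5*J (O(D, J) = -2 + J*(3 + 2) = -2 + J*5 = -2 + 5*J)
(-4824 + 31634) + O(l(-8, 12), 124) = (-4824 + 31634) + (-2 + 5*124) = 26810 + (-2 + 620) = 26810 + 618 = 27428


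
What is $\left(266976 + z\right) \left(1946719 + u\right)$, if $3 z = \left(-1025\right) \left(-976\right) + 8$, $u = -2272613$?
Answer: $- \frac{587044594384}{3} \approx -1.9568 \cdot 10^{11}$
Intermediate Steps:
$z = \frac{1000408}{3}$ ($z = \frac{\left(-1025\right) \left(-976\right) + 8}{3} = \frac{1000400 + 8}{3} = \frac{1}{3} \cdot 1000408 = \frac{1000408}{3} \approx 3.3347 \cdot 10^{5}$)
$\left(266976 + z\right) \left(1946719 + u\right) = \left(266976 + \frac{1000408}{3}\right) \left(1946719 - 2272613\right) = \frac{1801336}{3} \left(-325894\right) = - \frac{587044594384}{3}$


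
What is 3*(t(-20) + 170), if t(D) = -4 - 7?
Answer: 477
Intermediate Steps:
t(D) = -11
3*(t(-20) + 170) = 3*(-11 + 170) = 3*159 = 477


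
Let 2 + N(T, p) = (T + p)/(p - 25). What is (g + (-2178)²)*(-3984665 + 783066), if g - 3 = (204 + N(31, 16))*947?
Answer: -142055972141680/9 ≈ -1.5784e+13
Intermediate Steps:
N(T, p) = -2 + (T + p)/(-25 + p) (N(T, p) = -2 + (T + p)/(p - 25) = -2 + (T + p)/(-25 + p))
g = 1677164/9 (g = 3 + (204 + (50 + 31 - 1*16)/(-25 + 16))*947 = 3 + (204 + (50 + 31 - 16)/(-9))*947 = 3 + (204 - ⅑*65)*947 = 3 + (204 - 65/9)*947 = 3 + (1771/9)*947 = 3 + 1677137/9 = 1677164/9 ≈ 1.8635e+5)
(g + (-2178)²)*(-3984665 + 783066) = (1677164/9 + (-2178)²)*(-3984665 + 783066) = (1677164/9 + 4743684)*(-3201599) = (44370320/9)*(-3201599) = -142055972141680/9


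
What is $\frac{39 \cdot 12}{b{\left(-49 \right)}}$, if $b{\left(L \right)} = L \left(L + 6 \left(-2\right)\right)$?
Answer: $\frac{468}{2989} \approx 0.15657$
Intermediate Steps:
$b{\left(L \right)} = L \left(-12 + L\right)$ ($b{\left(L \right)} = L \left(L - 12\right) = L \left(-12 + L\right)$)
$\frac{39 \cdot 12}{b{\left(-49 \right)}} = \frac{39 \cdot 12}{\left(-49\right) \left(-12 - 49\right)} = \frac{468}{\left(-49\right) \left(-61\right)} = \frac{468}{2989}$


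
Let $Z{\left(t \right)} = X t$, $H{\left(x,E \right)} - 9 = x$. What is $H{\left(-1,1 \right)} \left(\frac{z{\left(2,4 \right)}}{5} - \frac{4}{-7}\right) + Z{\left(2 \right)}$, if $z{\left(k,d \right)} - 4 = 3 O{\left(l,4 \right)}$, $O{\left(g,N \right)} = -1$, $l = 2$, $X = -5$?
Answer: $- \frac{134}{35} \approx -3.8286$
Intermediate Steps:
$H{\left(x,E \right)} = 9 + x$
$z{\left(k,d \right)} = 1$ ($z{\left(k,d \right)} = 4 + 3 \left(-1\right) = 4 - 3 = 1$)
$Z{\left(t \right)} = - 5 t$
$H{\left(-1,1 \right)} \left(\frac{z{\left(2,4 \right)}}{5} - \frac{4}{-7}\right) + Z{\left(2 \right)} = \left(9 - 1\right) \left(1 \cdot \frac{1}{5} - \frac{4}{-7}\right) - 10 = 8 \left(1 \cdot \frac{1}{5} - - \frac{4}{7}\right) - 10 = 8 \left(\frac{1}{5} + \frac{4}{7}\right) - 10 = 8 \cdot \frac{27}{35} - 10 = \frac{216}{35} - 10 = - \frac{134}{35}$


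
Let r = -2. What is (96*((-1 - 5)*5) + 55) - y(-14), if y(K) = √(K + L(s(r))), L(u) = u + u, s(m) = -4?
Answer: -2825 - I*√22 ≈ -2825.0 - 4.6904*I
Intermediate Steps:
L(u) = 2*u
y(K) = √(-8 + K) (y(K) = √(K + 2*(-4)) = √(K - 8) = √(-8 + K))
(96*((-1 - 5)*5) + 55) - y(-14) = (96*((-1 - 5)*5) + 55) - √(-8 - 14) = (96*(-6*5) + 55) - √(-22) = (96*(-30) + 55) - I*√22 = (-2880 + 55) - I*√22 = -2825 - I*√22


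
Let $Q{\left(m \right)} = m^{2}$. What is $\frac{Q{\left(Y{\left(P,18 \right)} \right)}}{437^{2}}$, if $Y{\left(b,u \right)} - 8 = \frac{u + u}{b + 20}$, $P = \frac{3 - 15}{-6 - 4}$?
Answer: $\frac{264196}{536431921} \approx 0.00049251$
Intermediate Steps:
$P = \frac{6}{5}$ ($P = - \frac{12}{-10} = \left(-12\right) \left(- \frac{1}{10}\right) = \frac{6}{5} \approx 1.2$)
$Y{\left(b,u \right)} = 8 + \frac{2 u}{20 + b}$ ($Y{\left(b,u \right)} = 8 + \frac{u + u}{b + 20} = 8 + \frac{2 u}{20 + b}$)
$\frac{Q{\left(Y{\left(P,18 \right)} \right)}}{437^{2}} = \frac{\left(\frac{2 \left(80 + 18 + 4 \cdot \frac{6}{5}\right)}{20 + \frac{6}{5}}\right)^{2}}{437^{2}} = \frac{\left(\frac{2 \left(80 + 18 + \frac{24}{5}\right)}{\frac{106}{5}}\right)^{2}}{190969} = \left(2 \cdot \frac{5}{106} \cdot \frac{514}{5}\right)^{2} \cdot \frac{1}{190969} = \left(\frac{514}{53}\right)^{2} \cdot \frac{1}{190969} = \frac{264196}{2809} \cdot \frac{1}{190969} = \frac{264196}{536431921}$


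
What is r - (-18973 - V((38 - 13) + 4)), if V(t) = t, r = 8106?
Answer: 27108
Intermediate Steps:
r - (-18973 - V((38 - 13) + 4)) = 8106 - (-18973 - ((38 - 13) + 4)) = 8106 - (-18973 - (25 + 4)) = 8106 - (-18973 - 1*29) = 8106 - (-18973 - 29) = 8106 - 1*(-19002) = 8106 + 19002 = 27108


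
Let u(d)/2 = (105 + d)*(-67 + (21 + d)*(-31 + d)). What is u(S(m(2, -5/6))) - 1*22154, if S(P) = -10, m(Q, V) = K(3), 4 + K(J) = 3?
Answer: -120574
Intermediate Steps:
K(J) = -1 (K(J) = -4 + 3 = -1)
m(Q, V) = -1
u(d) = 2*(-67 + (-31 + d)*(21 + d))*(105 + d) (u(d) = 2*((105 + d)*(-67 + (21 + d)*(-31 + d))) = 2*((105 + d)*(-67 + (-31 + d)*(21 + d))) = 2*((-67 + (-31 + d)*(21 + d))*(105 + d)) = 2*(-67 + (-31 + d)*(21 + d))*(105 + d))
u(S(m(2, -5/6))) - 1*22154 = (-150780 - 3536*(-10) + 2*(-10)³ + 190*(-10)²) - 1*22154 = (-150780 + 35360 + 2*(-1000) + 190*100) - 22154 = (-150780 + 35360 - 2000 + 19000) - 22154 = -98420 - 22154 = -120574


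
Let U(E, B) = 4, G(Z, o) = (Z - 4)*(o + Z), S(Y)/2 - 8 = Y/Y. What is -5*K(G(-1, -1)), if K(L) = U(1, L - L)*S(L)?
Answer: -360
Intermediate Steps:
S(Y) = 18 (S(Y) = 16 + 2*(Y/Y) = 16 + 2*1 = 16 + 2 = 18)
G(Z, o) = (-4 + Z)*(Z + o)
K(L) = 72 (K(L) = 4*18 = 72)
-5*K(G(-1, -1)) = -5*72 = -360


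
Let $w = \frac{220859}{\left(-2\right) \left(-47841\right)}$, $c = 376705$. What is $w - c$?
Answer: $- \frac{36043666951}{95682} \approx -3.767 \cdot 10^{5}$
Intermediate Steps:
$w = \frac{220859}{95682} \approx 2.3083$
$w - c = \frac{220859}{95682} - 376705 = - \frac{36043666951}{95682}$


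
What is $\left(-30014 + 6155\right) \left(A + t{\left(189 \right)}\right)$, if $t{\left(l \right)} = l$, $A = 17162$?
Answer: $-413977509$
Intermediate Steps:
$\left(-30014 + 6155\right) \left(A + t{\left(189 \right)}\right) = \left(-30014 + 6155\right) \left(17162 + 189\right) = \left(-23859\right) 17351 = -413977509$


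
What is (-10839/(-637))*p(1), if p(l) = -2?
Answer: -21678/637 ≈ -34.031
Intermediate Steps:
(-10839/(-637))*p(1) = -10839/(-637)*(-2) = -10839*(-1/637)*(-2) = (10839/637)*(-2) = -21678/637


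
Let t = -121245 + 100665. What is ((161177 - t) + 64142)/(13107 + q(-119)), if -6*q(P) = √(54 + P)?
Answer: 116027934948/6184564229 + 1475394*I*√65/6184564229 ≈ 18.761 + 0.0019233*I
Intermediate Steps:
t = -20580
q(P) = -√(54 + P)/6
((161177 - t) + 64142)/(13107 + q(-119)) = ((161177 - 1*(-20580)) + 64142)/(13107 - √(54 - 119)/6) = ((161177 + 20580) + 64142)/(13107 - I*√65/6) = (181757 + 64142)/(13107 - I*√65/6) = 245899/(13107 - I*√65/6)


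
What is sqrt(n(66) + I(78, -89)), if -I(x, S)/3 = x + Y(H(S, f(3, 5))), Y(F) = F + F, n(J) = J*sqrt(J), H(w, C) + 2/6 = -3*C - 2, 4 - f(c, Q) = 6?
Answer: sqrt(-256 + 66*sqrt(66)) ≈ 16.739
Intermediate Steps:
f(c, Q) = -2 (f(c, Q) = 4 - 1*6 = 4 - 6 = -2)
H(w, C) = -7/3 - 3*C (H(w, C) = -1/3 + (-3*C - 2) = -1/3 + (-2 - 3*C) = -7/3 - 3*C)
n(J) = J**(3/2)
Y(F) = 2*F
I(x, S) = -22 - 3*x (I(x, S) = -3*(x + 2*(-7/3 - 3*(-2))) = -3*(x + 2*(-7/3 + 6)) = -3*(x + 2*(11/3)) = -3*(x + 22/3) = -3*(22/3 + x) = -22 - 3*x)
sqrt(n(66) + I(78, -89)) = sqrt(66**(3/2) + (-22 - 3*78)) = sqrt(66*sqrt(66) + (-22 - 234)) = sqrt(66*sqrt(66) - 256) = sqrt(-256 + 66*sqrt(66))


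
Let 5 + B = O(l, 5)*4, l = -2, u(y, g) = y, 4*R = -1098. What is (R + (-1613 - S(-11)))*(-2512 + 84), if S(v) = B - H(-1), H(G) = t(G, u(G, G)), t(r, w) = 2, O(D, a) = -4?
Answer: 4527006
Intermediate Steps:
R = -549/2 (R = (1/4)*(-1098) = -549/2 ≈ -274.50)
H(G) = 2
B = -21 (B = -5 - 4*4 = -5 - 16 = -21)
S(v) = -23 (S(v) = -21 - 1*2 = -21 - 2 = -23)
(R + (-1613 - S(-11)))*(-2512 + 84) = (-549/2 + (-1613 - 1*(-23)))*(-2512 + 84) = (-549/2 + (-1613 + 23))*(-2428) = (-549/2 - 1590)*(-2428) = -3729/2*(-2428) = 4527006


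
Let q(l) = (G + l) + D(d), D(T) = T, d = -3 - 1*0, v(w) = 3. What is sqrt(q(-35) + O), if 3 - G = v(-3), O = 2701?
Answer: sqrt(2663) ≈ 51.604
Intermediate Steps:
G = 0 (G = 3 - 1*3 = 3 - 3 = 0)
d = -3 (d = -3 + 0 = -3)
q(l) = -3 + l (q(l) = (0 + l) - 3 = l - 3 = -3 + l)
sqrt(q(-35) + O) = sqrt((-3 - 35) + 2701) = sqrt(-38 + 2701) = sqrt(2663)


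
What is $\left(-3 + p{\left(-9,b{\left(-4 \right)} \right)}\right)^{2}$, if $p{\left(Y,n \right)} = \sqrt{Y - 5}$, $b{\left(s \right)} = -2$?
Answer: $\left(3 - i \sqrt{14}\right)^{2} \approx -5.0 - 22.45 i$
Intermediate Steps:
$p{\left(Y,n \right)} = \sqrt{-5 + Y}$
$\left(-3 + p{\left(-9,b{\left(-4 \right)} \right)}\right)^{2} = \left(-3 + \sqrt{-5 - 9}\right)^{2} = \left(-3 + \sqrt{-14}\right)^{2} = \left(-3 + i \sqrt{14}\right)^{2}$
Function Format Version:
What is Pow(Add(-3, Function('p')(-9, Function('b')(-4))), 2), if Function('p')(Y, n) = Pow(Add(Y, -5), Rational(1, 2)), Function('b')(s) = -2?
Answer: Pow(Add(3, Mul(-1, I, Pow(14, Rational(1, 2)))), 2) ≈ Add(-5.0000, Mul(-22.450, I))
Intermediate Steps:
Function('p')(Y, n) = Pow(Add(-5, Y), Rational(1, 2))
Pow(Add(-3, Function('p')(-9, Function('b')(-4))), 2) = Pow(Add(-3, Pow(Add(-5, -9), Rational(1, 2))), 2) = Pow(Add(-3, Pow(-14, Rational(1, 2))), 2) = Pow(Add(-3, Mul(I, Pow(14, Rational(1, 2)))), 2)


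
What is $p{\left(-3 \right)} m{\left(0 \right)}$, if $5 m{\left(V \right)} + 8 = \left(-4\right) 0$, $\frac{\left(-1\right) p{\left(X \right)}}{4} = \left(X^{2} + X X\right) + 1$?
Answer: $\frac{608}{5} \approx 121.6$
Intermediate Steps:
$p{\left(X \right)} = -4 - 8 X^{2}$ ($p{\left(X \right)} = - 4 \left(\left(X^{2} + X X\right) + 1\right) = - 4 \left(\left(X^{2} + X^{2}\right) + 1\right) = - 4 \left(2 X^{2} + 1\right) = - 4 \left(1 + 2 X^{2}\right) = -4 - 8 X^{2}$)
$m{\left(V \right)} = - \frac{8}{5}$ ($m{\left(V \right)} = - \frac{8}{5} + \frac{\left(-4\right) 0}{5} = - \frac{8}{5} + \frac{1}{5} \cdot 0 = - \frac{8}{5} + 0 = - \frac{8}{5}$)
$p{\left(-3 \right)} m{\left(0 \right)} = \left(-4 - 8 \left(-3\right)^{2}\right) \left(- \frac{8}{5}\right) = \left(-4 - 72\right) \left(- \frac{8}{5}\right) = \left(-76\right) \left(- \frac{8}{5}\right) = \frac{608}{5}$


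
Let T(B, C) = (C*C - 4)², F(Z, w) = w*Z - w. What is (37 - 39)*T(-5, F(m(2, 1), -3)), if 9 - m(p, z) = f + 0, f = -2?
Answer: -1605632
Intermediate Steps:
m(p, z) = 11 (m(p, z) = 9 - (-2 + 0) = 9 - 1*(-2) = 9 + 2 = 11)
F(Z, w) = -w + Z*w (F(Z, w) = Z*w - w = -w + Z*w)
T(B, C) = (-4 + C²)² (T(B, C) = (C² - 4)² = (-4 + C²)²)
(37 - 39)*T(-5, F(m(2, 1), -3)) = (37 - 39)*(-4 + (-3*(-1 + 11))²)² = -2*(-4 + (-3*10)²)² = -2*(-4 + (-30)²)² = -2*(-4 + 900)² = -2*896² = -2*802816 = -1605632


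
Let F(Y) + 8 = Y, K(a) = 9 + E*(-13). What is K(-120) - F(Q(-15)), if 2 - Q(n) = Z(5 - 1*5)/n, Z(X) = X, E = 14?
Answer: -167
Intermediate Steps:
K(a) = -173 (K(a) = 9 + 14*(-13) = 9 - 182 = -173)
Q(n) = 2 (Q(n) = 2 - (5 - 1*5)/n = 2 - (5 - 5)/n = 2 - 0/n = 2 - 1*0 = 2 + 0 = 2)
F(Y) = -8 + Y
K(-120) - F(Q(-15)) = -173 - (-8 + 2) = -173 - 1*(-6) = -173 + 6 = -167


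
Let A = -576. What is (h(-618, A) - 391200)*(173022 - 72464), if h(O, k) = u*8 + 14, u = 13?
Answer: -39326423756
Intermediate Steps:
h(O, k) = 118 (h(O, k) = 13*8 + 14 = 104 + 14 = 118)
(h(-618, A) - 391200)*(173022 - 72464) = (118 - 391200)*(173022 - 72464) = -391082*100558 = -39326423756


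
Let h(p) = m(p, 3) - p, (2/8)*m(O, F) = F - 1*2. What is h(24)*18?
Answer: -360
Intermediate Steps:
m(O, F) = -8 + 4*F (m(O, F) = 4*(F - 1*2) = 4*(F - 2) = 4*(-2 + F) = -8 + 4*F)
h(p) = 4 - p (h(p) = (-8 + 4*3) - p = (-8 + 12) - p = 4 - p)
h(24)*18 = (4 - 1*24)*18 = (4 - 24)*18 = -20*18 = -360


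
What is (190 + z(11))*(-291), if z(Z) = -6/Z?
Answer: -606444/11 ≈ -55131.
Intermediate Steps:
(190 + z(11))*(-291) = (190 - 6/11)*(-291) = (2084/11)*(-291) = -606444/11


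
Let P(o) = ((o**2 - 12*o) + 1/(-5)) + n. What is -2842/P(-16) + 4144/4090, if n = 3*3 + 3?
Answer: -24295922/4701455 ≈ -5.1677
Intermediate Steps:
n = 12 (n = 9 + 3 = 12)
P(o) = 59/5 + o**2 - 12*o (P(o) = ((o**2 - 12*o) + 1/(-5)) + 12 = ((o**2 - 12*o) - 1/5) + 12 = (-1/5 + o**2 - 12*o) + 12 = 59/5 + o**2 - 12*o)
-2842/P(-16) + 4144/4090 = -2842/(59/5 + (-16)**2 - 12*(-16)) + 4144/4090 = -2842/(59/5 + 256 + 192) + 4144*(1/4090) = -2842/2299/5 + 2072/2045 = -2842*5/2299 + 2072/2045 = -14210/2299 + 2072/2045 = -24295922/4701455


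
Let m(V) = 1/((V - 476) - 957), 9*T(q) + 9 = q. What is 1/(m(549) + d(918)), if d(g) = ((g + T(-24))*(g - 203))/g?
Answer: 71604/50992289 ≈ 0.0014042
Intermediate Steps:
T(q) = -1 + q/9
d(g) = (-203 + g)*(-11/3 + g)/g (d(g) = ((g + (-1 + (⅑)*(-24)))*(g - 203))/g = ((g + (-1 - 8/3))*(-203 + g))/g = ((g - 11/3)*(-203 + g))/g = ((-11/3 + g)*(-203 + g))/g = ((-203 + g)*(-11/3 + g))/g = (-203 + g)*(-11/3 + g)/g)
m(V) = 1/(-1433 + V) (m(V) = 1/((-476 + V) - 957) = 1/(-1433 + V))
1/(m(549) + d(918)) = 1/(1/(-1433 + 549) + (-620/3 + 918 + (2233/3)/918)) = 1/(1/(-884) + (-620/3 + 918 + (2233/3)*(1/918))) = 1/(-1/884 + (-620/3 + 918 + 2233/2754)) = 1/(-1/884 + 1961245/2754) = 1/(50992289/71604) = 71604/50992289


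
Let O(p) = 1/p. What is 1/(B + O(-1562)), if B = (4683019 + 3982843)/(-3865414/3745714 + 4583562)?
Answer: 174139757519662/329124041122553 ≈ 0.52910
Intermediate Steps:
B = 2318560043962/1226336320561 (B = 8665862/(-3865414*1/3745714 + 4583562) = 8665862/(-276101/267551 + 4583562) = 8665862/(1226336320561/267551) = 8665862*(267551/1226336320561) = 2318560043962/1226336320561 ≈ 1.8906)
1/(B + O(-1562)) = 1/(2318560043962/1226336320561 + 1/(-1562)) = 1/(2318560043962/1226336320561 - 1/1562) = 1/(329124041122553/174139757519662) = 174139757519662/329124041122553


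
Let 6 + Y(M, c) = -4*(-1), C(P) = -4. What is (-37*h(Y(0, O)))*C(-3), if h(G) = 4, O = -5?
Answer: 592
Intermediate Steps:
Y(M, c) = -2 (Y(M, c) = -6 - 4*(-1) = -6 + 4 = -2)
(-37*h(Y(0, O)))*C(-3) = -37*4*(-4) = -148*(-4) = 592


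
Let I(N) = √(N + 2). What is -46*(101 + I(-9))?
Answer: -4646 - 46*I*√7 ≈ -4646.0 - 121.7*I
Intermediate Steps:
I(N) = √(2 + N)
-46*(101 + I(-9)) = -46*(101 + √(2 - 9)) = -46*(101 + √(-7)) = -46*(101 + I*√7) = -4646 - 46*I*√7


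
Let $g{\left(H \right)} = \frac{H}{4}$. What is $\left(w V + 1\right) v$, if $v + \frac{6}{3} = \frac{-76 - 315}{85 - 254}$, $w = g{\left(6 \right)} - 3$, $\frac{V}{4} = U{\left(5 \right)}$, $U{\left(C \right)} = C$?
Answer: $- \frac{1537}{169} \approx -9.0947$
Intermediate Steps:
$g{\left(H \right)} = \frac{H}{4}$ ($g{\left(H \right)} = H \frac{1}{4} = \frac{H}{4}$)
$V = 20$ ($V = 4 \cdot 5 = 20$)
$w = - \frac{3}{2}$ ($w = \frac{1}{4} \cdot 6 - 3 = \frac{3}{2} - 3 = - \frac{3}{2} \approx -1.5$)
$v = \frac{53}{169}$ ($v = -2 + \frac{-76 - 315}{85 - 254} = -2 - \frac{391}{-169} = -2 - - \frac{391}{169} = -2 + \frac{391}{169} = \frac{53}{169} \approx 0.31361$)
$\left(w V + 1\right) v = \left(\left(- \frac{3}{2}\right) 20 + 1\right) \frac{53}{169} = \left(-30 + 1\right) \frac{53}{169} = \left(-29\right) \frac{53}{169} = - \frac{1537}{169}$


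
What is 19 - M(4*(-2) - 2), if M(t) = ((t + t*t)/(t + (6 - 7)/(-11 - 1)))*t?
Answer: -8539/119 ≈ -71.756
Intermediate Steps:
M(t) = t*(t + t²)/(1/12 + t) (M(t) = ((t + t²)/(t - 1/(-12)))*t = ((t + t²)/(t - 1*(-1/12)))*t = ((t + t²)/(t + 1/12))*t = ((t + t²)/(1/12 + t))*t = t*(t + t²)/(1/12 + t))
19 - M(4*(-2) - 2) = 19 - 12*(4*(-2) - 2)²*(1 + (4*(-2) - 2))/(1 + 12*(4*(-2) - 2)) = 19 - 12*(-8 - 2)²*(1 + (-8 - 2))/(1 + 12*(-8 - 2)) = 19 - 12*(-10)²*(1 - 10)/(1 + 12*(-10)) = 19 - 12*100*(-9)/(1 - 120) = 19 - 12*100*(-9)/(-119) = 19 - 12*100*(-1)*(-9)/119 = 19 - 1*10800/119 = 19 - 10800/119 = -8539/119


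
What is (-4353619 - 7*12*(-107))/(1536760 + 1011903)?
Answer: -4344631/2548663 ≈ -1.7047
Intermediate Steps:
(-4353619 - 7*12*(-107))/(1536760 + 1011903) = (-4353619 - 84*(-107))/2548663 = (-4353619 + 8988)*(1/2548663) = -4344631*1/2548663 = -4344631/2548663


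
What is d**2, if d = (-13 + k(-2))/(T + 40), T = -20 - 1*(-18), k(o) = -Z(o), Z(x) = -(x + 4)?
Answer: 121/1444 ≈ 0.083795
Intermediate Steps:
Z(x) = -4 - x (Z(x) = -(4 + x) = -4 - x)
k(o) = 4 + o (k(o) = -(-4 - o) = 4 + o)
T = -2 (T = -20 + 18 = -2)
d = -11/38 (d = (-13 + (4 - 2))/(-2 + 40) = (-13 + 2)/38 = -11*1/38 = -11/38 ≈ -0.28947)
d**2 = (-11/38)**2 = 121/1444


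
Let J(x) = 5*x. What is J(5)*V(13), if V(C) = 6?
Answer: 150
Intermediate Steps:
J(5)*V(13) = (5*5)*6 = 25*6 = 150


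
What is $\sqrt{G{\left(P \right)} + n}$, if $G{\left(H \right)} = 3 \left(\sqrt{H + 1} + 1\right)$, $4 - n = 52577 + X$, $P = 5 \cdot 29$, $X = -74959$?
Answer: $\sqrt{22389 + 3 \sqrt{146}} \approx 149.75$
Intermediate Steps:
$P = 145$
$n = 22386$ ($n = 4 - \left(52577 - 74959\right) = 4 - -22382 = 4 + 22382 = 22386$)
$G{\left(H \right)} = 3 + 3 \sqrt{1 + H}$ ($G{\left(H \right)} = 3 \left(\sqrt{1 + H} + 1\right) = 3 \left(1 + \sqrt{1 + H}\right) = 3 + 3 \sqrt{1 + H}$)
$\sqrt{G{\left(P \right)} + n} = \sqrt{\left(3 + 3 \sqrt{1 + 145}\right) + 22386} = \sqrt{\left(3 + 3 \sqrt{146}\right) + 22386} = \sqrt{22389 + 3 \sqrt{146}}$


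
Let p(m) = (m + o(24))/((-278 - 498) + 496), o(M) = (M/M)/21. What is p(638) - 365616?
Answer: -2149835479/5880 ≈ -3.6562e+5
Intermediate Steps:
o(M) = 1/21 (o(M) = 1*(1/21) = 1/21)
p(m) = -1/5880 - m/280 (p(m) = (m + 1/21)/((-278 - 498) + 496) = (1/21 + m)/(-776 + 496) = (1/21 + m)/(-280) = (1/21 + m)*(-1/280) = -1/5880 - m/280)
p(638) - 365616 = (-1/5880 - 1/280*638) - 365616 = (-1/5880 - 319/140) - 365616 = -13399/5880 - 365616 = -2149835479/5880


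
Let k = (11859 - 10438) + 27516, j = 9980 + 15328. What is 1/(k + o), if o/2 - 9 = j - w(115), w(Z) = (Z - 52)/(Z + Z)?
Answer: 115/9150602 ≈ 1.2567e-5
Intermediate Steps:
w(Z) = (-52 + Z)/(2*Z) (w(Z) = (-52 + Z)/((2*Z)) = (-52 + Z)*(1/(2*Z)) = (-52 + Z)/(2*Z))
j = 25308
o = 5822847/115 (o = 18 + 2*(25308 - (-52 + 115)/(2*115)) = 18 + 2*(25308 - 63/(2*115)) = 18 + 2*(25308 - 1*63/230) = 18 + 2*(25308 - 63/230) = 18 + 2*(5820777/230) = 18 + 5820777/115 = 5822847/115 ≈ 50633.)
k = 28937 (k = 1421 + 27516 = 28937)
1/(k + o) = 1/(28937 + 5822847/115) = 1/(9150602/115) = 115/9150602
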